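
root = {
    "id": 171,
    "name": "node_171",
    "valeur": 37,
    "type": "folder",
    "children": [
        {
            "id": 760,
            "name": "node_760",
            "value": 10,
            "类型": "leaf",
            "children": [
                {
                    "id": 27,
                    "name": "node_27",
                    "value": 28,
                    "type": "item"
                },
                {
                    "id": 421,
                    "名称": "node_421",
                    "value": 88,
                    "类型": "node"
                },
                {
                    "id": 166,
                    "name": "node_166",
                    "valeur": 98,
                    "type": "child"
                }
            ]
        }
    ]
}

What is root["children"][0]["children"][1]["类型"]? "node"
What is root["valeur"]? 37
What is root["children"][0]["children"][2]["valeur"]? 98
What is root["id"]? 171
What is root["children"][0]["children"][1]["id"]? 421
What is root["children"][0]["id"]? 760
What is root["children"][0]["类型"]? "leaf"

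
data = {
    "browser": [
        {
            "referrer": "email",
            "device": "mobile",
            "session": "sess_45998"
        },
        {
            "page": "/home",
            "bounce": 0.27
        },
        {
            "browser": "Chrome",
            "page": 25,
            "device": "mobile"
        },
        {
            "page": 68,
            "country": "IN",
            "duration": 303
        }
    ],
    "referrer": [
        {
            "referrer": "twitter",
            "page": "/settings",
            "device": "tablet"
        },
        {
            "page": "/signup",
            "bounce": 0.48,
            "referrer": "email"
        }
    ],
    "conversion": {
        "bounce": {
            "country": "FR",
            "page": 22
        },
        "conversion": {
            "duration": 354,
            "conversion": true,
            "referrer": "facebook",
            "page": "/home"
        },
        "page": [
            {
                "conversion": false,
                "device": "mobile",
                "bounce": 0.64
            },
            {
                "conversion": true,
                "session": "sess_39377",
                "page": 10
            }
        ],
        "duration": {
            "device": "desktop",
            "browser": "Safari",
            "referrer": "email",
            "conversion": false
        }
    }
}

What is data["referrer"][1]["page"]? "/signup"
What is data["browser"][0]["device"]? "mobile"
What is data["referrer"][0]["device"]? "tablet"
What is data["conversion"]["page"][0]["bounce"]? 0.64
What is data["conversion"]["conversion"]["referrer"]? "facebook"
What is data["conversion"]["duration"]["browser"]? "Safari"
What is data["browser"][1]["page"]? "/home"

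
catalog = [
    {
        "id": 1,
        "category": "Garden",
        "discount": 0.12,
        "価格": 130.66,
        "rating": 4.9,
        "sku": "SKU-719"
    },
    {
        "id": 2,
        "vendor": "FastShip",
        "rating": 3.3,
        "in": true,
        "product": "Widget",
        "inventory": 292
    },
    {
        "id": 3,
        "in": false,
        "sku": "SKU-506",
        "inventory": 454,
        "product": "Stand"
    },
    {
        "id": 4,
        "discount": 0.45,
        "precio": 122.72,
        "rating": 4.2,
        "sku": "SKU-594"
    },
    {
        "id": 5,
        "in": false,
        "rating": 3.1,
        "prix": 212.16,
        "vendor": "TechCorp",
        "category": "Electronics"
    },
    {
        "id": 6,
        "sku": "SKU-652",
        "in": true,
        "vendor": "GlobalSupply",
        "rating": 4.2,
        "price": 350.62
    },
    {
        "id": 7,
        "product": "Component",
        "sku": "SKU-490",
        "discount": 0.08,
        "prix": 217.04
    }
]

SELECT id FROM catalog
[1, 2, 3, 4, 5, 6, 7]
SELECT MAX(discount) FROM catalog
0.45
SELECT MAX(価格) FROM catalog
130.66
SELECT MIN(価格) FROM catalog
130.66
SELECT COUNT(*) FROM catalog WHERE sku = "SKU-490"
1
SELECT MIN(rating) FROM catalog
3.1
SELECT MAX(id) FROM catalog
7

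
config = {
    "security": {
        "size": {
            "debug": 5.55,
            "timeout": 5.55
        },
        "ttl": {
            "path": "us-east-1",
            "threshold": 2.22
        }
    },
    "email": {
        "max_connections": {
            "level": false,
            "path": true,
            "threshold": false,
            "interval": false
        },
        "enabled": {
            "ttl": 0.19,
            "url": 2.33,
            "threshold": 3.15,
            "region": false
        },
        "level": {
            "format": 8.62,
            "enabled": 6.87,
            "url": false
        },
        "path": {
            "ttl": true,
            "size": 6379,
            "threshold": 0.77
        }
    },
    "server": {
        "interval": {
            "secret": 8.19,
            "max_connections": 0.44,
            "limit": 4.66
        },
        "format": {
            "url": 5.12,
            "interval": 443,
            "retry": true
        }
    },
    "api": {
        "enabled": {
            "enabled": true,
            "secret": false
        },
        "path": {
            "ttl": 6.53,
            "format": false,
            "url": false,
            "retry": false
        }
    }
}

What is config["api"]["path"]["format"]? False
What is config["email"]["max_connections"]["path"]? True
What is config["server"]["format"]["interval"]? 443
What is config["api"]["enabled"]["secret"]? False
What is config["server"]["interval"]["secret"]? 8.19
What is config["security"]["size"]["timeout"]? 5.55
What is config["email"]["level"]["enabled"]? 6.87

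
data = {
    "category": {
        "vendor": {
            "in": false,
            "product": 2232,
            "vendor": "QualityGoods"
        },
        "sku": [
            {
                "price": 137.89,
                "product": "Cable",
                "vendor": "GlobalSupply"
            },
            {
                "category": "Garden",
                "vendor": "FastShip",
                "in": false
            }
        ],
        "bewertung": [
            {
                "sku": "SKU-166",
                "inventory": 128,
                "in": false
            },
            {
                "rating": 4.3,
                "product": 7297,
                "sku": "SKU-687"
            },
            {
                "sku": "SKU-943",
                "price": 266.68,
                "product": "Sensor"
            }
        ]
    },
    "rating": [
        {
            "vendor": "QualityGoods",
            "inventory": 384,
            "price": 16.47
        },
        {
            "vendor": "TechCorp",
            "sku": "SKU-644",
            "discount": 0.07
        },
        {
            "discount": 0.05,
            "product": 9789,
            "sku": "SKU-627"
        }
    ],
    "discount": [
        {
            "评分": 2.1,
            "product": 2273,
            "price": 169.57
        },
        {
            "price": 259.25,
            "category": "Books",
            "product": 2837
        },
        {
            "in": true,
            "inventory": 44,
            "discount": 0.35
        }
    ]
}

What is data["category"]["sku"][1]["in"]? False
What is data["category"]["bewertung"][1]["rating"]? 4.3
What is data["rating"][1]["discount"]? 0.07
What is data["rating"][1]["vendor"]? "TechCorp"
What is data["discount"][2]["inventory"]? 44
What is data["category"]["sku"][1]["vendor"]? "FastShip"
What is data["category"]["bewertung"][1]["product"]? 7297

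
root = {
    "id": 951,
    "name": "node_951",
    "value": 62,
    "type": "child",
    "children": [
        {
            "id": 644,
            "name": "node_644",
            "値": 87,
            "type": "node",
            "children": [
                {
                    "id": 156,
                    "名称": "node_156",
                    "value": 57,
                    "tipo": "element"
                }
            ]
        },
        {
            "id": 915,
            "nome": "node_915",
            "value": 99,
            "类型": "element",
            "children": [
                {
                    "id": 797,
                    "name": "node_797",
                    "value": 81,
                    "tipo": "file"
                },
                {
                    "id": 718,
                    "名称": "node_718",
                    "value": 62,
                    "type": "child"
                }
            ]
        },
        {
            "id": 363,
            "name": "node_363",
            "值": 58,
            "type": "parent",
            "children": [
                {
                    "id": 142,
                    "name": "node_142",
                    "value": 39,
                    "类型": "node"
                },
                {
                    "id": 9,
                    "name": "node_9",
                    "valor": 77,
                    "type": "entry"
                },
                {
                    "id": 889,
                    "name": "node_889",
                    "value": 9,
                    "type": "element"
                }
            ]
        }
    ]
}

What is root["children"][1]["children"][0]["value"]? 81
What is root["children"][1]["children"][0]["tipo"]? "file"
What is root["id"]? 951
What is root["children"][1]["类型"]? "element"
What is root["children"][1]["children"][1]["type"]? "child"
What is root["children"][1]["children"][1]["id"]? 718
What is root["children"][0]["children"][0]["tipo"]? "element"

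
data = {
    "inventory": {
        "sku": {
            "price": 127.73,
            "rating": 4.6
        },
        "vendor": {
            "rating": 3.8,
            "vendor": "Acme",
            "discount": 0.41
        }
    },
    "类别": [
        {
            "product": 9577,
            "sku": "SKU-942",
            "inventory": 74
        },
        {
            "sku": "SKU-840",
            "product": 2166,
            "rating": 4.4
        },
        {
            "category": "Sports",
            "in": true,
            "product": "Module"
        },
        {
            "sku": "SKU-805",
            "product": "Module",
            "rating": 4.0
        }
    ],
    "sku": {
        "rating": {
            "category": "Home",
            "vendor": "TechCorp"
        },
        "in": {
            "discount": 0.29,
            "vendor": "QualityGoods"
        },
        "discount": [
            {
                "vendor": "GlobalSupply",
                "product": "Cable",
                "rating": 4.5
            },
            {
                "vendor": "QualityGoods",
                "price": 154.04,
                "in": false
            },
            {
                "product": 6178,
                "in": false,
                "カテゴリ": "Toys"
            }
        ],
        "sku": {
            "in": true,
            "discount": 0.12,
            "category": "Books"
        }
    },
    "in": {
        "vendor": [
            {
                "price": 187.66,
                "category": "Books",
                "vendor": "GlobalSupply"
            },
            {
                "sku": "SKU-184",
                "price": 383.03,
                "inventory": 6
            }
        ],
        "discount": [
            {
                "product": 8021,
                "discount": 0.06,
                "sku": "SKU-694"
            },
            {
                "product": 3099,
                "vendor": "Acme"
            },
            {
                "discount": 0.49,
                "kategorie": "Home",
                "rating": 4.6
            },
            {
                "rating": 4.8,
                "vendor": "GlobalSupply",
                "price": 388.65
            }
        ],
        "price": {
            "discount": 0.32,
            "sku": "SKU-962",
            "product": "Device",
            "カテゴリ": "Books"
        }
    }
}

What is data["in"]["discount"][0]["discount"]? 0.06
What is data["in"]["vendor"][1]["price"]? 383.03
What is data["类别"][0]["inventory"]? 74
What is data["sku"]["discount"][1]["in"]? False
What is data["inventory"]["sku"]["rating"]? 4.6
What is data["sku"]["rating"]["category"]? "Home"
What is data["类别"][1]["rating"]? 4.4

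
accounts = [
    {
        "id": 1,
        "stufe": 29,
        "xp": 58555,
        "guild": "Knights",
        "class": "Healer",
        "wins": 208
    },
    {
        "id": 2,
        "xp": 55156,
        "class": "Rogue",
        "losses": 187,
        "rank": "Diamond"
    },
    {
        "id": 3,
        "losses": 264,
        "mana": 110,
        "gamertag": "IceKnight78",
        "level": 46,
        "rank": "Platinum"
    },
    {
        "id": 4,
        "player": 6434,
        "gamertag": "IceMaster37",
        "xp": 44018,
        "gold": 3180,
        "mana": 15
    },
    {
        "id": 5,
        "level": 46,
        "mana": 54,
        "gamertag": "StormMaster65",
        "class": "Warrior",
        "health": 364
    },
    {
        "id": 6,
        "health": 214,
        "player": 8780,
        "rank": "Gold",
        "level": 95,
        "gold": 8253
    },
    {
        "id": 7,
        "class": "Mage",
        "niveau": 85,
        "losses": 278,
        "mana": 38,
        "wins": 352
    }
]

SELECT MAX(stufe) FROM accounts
29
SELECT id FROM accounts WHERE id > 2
[3, 4, 5, 6, 7]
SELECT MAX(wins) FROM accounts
352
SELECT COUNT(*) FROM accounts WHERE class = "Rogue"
1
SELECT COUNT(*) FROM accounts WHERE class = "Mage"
1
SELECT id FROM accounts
[1, 2, 3, 4, 5, 6, 7]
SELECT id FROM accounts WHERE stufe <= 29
[1]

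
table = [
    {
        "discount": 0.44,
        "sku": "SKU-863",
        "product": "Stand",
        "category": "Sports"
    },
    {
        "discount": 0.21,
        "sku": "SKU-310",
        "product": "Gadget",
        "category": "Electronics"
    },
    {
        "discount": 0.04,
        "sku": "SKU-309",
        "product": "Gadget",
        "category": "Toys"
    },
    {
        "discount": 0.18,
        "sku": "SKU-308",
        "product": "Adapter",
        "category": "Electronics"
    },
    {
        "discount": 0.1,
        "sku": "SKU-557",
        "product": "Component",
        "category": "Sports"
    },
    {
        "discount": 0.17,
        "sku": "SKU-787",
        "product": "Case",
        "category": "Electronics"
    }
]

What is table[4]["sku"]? "SKU-557"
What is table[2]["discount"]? 0.04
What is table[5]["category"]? "Electronics"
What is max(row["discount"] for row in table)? 0.44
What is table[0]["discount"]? 0.44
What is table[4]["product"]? "Component"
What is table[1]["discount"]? 0.21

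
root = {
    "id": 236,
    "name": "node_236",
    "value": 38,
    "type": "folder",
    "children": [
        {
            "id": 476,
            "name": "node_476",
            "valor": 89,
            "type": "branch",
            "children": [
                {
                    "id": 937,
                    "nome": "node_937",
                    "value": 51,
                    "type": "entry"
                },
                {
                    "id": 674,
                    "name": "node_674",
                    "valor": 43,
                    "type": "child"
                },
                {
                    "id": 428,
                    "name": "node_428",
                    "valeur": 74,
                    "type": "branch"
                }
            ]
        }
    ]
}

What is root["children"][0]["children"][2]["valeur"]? 74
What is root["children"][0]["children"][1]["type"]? "child"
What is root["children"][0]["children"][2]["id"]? 428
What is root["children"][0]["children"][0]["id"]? 937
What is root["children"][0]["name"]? "node_476"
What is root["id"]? 236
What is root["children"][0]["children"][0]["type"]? "entry"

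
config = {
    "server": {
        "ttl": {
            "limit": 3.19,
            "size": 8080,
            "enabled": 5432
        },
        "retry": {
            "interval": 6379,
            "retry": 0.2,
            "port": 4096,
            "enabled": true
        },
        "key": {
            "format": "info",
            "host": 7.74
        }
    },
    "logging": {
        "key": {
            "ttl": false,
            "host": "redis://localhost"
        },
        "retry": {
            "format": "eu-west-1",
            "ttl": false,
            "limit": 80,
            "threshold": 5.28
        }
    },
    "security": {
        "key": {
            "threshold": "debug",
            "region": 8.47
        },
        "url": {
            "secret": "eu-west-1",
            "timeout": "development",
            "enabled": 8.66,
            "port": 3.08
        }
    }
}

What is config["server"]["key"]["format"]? "info"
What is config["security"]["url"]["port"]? 3.08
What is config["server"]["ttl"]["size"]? 8080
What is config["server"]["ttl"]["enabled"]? 5432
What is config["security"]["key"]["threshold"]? "debug"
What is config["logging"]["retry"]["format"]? "eu-west-1"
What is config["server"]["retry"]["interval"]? 6379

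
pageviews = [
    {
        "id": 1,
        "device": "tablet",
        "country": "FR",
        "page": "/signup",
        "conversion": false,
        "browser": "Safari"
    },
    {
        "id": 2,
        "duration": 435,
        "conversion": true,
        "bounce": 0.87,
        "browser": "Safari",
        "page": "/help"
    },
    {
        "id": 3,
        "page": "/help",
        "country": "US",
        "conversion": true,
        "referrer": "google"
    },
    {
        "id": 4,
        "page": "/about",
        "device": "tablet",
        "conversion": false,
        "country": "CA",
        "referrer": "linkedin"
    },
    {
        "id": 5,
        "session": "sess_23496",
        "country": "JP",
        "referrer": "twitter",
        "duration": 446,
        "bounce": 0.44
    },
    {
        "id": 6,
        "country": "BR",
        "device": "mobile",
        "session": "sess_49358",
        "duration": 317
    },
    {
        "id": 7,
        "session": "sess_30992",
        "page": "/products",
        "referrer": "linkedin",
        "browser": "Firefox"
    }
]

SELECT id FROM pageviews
[1, 2, 3, 4, 5, 6, 7]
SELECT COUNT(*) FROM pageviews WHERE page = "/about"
1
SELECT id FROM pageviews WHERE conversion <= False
[1, 4]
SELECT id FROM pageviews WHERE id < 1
[]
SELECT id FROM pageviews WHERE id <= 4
[1, 2, 3, 4]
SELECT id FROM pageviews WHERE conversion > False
[2, 3]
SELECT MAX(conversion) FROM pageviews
True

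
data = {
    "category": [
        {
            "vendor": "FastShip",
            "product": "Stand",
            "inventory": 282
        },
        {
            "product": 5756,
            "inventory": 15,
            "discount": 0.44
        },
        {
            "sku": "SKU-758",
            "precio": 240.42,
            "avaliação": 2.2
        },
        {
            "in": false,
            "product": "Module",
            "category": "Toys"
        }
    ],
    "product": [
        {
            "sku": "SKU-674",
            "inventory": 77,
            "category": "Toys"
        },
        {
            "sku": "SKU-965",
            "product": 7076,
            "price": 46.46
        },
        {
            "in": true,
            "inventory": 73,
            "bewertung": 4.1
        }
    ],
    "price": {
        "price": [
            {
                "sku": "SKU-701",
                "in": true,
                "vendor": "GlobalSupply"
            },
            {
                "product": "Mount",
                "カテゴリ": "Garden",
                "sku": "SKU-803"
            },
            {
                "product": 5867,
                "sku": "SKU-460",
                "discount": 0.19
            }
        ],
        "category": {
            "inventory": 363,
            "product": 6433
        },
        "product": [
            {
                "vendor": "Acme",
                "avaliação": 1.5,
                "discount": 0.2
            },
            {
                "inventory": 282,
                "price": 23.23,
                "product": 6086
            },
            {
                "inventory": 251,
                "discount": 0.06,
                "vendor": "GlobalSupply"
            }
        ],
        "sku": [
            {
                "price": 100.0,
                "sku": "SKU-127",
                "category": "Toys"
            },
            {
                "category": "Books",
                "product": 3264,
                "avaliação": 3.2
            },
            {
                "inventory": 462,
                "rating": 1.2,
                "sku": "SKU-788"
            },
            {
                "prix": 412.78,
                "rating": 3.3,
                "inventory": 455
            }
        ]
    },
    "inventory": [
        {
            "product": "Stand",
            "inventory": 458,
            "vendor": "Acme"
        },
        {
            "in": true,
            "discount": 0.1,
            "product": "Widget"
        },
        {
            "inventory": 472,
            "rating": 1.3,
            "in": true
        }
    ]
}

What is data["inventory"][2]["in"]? True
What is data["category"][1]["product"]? 5756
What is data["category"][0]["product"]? "Stand"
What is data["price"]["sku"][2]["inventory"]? 462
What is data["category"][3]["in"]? False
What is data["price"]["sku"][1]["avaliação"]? 3.2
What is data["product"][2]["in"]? True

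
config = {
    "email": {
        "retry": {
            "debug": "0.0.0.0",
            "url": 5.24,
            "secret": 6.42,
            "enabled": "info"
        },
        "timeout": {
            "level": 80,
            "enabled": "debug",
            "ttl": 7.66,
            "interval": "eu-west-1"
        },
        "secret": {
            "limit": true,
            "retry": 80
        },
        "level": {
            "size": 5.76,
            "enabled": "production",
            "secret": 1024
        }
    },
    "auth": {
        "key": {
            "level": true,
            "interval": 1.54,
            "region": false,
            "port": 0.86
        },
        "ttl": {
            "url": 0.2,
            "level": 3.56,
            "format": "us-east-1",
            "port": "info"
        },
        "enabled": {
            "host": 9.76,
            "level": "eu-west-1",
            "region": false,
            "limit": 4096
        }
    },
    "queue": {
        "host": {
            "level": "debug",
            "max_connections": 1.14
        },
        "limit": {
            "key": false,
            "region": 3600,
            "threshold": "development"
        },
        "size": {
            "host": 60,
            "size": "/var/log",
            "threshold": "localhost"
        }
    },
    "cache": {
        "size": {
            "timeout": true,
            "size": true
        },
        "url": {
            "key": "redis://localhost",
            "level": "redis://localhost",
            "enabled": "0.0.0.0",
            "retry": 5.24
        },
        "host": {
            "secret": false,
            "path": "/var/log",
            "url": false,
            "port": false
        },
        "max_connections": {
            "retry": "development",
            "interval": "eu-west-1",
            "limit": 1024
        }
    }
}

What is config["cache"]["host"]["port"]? False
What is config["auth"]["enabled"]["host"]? 9.76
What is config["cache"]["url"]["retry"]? 5.24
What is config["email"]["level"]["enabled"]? "production"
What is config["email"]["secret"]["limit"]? True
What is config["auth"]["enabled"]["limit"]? 4096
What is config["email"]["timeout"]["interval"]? "eu-west-1"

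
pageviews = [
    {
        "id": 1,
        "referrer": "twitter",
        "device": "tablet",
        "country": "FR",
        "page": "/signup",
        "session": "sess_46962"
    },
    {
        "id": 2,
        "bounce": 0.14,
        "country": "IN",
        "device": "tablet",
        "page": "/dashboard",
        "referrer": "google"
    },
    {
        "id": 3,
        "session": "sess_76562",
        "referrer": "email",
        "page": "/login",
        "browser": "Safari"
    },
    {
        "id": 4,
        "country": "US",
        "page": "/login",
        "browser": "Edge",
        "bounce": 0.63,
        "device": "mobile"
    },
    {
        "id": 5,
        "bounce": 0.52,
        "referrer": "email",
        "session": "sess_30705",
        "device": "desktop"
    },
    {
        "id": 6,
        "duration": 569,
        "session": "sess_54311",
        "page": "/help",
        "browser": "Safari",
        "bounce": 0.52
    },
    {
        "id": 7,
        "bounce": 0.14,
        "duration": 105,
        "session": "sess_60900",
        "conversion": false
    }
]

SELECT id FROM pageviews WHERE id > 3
[4, 5, 6, 7]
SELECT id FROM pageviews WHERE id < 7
[1, 2, 3, 4, 5, 6]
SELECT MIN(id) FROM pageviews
1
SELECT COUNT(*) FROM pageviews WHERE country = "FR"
1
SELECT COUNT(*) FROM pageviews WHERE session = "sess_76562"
1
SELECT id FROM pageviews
[1, 2, 3, 4, 5, 6, 7]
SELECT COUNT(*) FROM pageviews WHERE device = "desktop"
1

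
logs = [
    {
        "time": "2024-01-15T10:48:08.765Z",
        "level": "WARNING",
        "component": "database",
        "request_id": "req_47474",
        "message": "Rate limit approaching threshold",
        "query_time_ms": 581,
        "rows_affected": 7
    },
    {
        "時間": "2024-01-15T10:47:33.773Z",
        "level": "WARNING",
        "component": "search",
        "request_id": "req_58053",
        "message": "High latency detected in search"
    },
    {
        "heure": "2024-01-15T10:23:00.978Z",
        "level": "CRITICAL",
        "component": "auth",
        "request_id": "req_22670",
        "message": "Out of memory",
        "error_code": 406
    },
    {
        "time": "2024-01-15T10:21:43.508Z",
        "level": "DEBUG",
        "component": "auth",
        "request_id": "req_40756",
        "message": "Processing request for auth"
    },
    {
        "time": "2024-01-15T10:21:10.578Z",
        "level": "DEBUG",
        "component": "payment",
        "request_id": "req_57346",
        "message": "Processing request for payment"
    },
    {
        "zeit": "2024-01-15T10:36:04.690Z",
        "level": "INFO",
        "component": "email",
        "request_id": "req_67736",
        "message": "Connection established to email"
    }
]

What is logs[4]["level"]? "DEBUG"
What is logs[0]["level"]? "WARNING"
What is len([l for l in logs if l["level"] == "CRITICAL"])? 1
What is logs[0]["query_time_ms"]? 581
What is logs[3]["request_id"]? "req_40756"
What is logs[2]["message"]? "Out of memory"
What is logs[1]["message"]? "High latency detected in search"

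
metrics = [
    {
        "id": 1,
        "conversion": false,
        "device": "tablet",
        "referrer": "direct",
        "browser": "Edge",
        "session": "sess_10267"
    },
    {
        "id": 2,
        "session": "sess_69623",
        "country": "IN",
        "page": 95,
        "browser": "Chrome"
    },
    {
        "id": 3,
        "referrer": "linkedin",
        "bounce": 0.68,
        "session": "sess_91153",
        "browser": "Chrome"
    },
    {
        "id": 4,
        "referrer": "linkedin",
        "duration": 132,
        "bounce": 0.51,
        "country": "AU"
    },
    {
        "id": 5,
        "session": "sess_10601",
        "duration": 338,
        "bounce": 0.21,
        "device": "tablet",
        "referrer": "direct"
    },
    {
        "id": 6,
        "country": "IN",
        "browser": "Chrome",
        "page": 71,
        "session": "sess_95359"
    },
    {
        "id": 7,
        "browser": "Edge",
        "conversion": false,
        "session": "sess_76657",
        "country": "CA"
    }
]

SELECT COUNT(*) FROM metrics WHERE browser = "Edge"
2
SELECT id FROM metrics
[1, 2, 3, 4, 5, 6, 7]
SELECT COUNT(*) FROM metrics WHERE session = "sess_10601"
1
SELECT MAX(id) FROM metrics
7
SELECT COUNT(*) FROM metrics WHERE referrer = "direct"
2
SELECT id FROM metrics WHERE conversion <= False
[1, 7]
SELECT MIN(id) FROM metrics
1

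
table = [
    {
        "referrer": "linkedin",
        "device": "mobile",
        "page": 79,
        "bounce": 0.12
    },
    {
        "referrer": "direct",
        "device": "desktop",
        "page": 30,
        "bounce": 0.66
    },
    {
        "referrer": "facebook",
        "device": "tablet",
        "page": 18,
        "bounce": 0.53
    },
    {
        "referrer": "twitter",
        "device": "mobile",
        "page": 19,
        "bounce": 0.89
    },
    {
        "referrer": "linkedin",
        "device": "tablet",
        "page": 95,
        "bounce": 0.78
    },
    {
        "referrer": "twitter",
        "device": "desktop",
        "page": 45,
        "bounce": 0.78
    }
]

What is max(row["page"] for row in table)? 95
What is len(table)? 6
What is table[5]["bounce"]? 0.78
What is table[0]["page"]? 79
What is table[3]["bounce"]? 0.89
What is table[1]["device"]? "desktop"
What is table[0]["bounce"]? 0.12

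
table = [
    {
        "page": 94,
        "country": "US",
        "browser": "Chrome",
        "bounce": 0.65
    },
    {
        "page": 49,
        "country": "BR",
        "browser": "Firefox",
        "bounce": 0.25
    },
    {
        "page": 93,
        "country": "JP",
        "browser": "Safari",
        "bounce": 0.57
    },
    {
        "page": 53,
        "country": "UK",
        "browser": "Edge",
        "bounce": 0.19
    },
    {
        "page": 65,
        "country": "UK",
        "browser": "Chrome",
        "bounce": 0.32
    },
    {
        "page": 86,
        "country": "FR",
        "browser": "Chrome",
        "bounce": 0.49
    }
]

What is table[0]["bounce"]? 0.65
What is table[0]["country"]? "US"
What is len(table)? 6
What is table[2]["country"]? "JP"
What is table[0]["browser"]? "Chrome"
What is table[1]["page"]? 49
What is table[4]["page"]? 65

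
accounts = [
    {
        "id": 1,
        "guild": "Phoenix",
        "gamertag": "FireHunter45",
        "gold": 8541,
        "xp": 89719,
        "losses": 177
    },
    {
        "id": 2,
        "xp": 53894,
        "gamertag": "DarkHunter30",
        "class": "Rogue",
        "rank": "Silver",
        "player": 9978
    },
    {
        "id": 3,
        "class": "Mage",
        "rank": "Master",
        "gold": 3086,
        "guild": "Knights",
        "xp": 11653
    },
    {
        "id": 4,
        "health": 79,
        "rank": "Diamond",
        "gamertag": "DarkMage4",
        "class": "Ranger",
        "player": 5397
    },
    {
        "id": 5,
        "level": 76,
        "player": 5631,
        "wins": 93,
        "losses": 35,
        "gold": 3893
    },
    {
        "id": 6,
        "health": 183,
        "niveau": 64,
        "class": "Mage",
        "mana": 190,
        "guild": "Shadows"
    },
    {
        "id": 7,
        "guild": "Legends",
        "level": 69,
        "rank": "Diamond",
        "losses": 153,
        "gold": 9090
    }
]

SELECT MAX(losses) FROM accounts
177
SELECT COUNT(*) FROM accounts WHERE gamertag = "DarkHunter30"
1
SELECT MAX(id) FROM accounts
7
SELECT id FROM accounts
[1, 2, 3, 4, 5, 6, 7]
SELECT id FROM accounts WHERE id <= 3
[1, 2, 3]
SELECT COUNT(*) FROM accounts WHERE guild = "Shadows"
1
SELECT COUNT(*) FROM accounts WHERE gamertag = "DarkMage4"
1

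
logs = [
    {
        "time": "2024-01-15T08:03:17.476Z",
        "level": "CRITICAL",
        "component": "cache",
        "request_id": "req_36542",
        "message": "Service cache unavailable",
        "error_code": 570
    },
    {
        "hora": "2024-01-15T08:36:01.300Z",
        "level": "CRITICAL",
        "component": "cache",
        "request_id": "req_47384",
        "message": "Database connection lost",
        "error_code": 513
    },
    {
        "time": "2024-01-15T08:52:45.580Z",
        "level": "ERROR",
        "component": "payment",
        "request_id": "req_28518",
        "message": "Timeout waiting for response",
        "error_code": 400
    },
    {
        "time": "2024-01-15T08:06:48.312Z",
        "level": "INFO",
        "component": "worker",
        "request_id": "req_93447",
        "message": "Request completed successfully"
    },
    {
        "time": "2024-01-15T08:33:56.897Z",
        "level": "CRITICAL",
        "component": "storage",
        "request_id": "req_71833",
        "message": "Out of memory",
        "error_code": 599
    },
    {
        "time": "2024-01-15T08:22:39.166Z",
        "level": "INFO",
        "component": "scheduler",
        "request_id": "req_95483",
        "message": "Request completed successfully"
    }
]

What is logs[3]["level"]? "INFO"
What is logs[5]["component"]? "scheduler"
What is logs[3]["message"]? "Request completed successfully"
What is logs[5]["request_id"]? "req_95483"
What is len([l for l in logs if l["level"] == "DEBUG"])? 0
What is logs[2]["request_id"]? "req_28518"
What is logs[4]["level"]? "CRITICAL"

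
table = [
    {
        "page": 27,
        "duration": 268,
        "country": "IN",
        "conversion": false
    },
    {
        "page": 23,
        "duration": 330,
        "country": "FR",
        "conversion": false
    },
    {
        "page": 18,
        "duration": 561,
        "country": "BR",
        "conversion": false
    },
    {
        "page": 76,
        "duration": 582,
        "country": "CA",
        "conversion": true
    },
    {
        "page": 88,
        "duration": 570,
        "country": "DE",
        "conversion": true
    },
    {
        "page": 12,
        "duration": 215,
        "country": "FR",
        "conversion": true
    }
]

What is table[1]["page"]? 23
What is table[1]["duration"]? 330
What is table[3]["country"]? "CA"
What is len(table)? 6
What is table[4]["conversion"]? True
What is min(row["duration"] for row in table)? 215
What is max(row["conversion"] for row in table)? True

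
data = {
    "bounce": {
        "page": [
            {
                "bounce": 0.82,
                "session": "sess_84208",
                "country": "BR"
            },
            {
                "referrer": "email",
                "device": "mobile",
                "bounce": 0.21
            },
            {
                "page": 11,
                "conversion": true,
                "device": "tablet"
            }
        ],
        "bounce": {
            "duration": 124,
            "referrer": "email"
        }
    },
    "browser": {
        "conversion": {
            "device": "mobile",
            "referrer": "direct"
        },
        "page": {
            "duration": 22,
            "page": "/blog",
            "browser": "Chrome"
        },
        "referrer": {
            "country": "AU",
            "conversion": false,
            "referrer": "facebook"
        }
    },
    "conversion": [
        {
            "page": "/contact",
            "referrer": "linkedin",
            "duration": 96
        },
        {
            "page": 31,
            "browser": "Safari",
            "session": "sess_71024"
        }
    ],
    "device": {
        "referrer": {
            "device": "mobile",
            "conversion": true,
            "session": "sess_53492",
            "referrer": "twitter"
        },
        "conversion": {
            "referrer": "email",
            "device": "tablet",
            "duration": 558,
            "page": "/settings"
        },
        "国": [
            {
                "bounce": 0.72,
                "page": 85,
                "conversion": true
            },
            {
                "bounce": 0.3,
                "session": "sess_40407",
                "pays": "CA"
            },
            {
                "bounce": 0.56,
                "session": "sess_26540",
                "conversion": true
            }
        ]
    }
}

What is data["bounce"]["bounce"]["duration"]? 124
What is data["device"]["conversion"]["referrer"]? "email"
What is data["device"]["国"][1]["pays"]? "CA"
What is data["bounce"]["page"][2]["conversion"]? True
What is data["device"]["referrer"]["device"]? "mobile"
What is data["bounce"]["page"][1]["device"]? "mobile"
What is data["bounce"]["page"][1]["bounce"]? 0.21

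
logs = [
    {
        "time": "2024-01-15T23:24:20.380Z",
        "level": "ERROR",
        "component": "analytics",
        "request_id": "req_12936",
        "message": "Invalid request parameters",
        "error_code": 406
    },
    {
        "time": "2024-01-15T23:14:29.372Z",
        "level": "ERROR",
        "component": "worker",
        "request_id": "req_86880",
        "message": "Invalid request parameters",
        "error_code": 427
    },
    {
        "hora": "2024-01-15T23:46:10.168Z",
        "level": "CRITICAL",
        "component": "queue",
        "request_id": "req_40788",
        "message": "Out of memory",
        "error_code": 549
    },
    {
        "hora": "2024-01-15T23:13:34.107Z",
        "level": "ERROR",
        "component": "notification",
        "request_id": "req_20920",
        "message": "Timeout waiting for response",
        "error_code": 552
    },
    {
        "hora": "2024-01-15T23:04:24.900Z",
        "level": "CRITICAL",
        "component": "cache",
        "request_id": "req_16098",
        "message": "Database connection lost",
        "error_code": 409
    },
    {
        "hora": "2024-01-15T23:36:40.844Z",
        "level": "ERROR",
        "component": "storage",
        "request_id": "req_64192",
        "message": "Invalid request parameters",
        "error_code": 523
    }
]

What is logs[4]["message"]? "Database connection lost"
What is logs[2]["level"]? "CRITICAL"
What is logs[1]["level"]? "ERROR"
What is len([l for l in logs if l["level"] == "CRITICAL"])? 2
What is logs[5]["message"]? "Invalid request parameters"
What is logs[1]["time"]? "2024-01-15T23:14:29.372Z"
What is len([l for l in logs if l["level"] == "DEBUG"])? 0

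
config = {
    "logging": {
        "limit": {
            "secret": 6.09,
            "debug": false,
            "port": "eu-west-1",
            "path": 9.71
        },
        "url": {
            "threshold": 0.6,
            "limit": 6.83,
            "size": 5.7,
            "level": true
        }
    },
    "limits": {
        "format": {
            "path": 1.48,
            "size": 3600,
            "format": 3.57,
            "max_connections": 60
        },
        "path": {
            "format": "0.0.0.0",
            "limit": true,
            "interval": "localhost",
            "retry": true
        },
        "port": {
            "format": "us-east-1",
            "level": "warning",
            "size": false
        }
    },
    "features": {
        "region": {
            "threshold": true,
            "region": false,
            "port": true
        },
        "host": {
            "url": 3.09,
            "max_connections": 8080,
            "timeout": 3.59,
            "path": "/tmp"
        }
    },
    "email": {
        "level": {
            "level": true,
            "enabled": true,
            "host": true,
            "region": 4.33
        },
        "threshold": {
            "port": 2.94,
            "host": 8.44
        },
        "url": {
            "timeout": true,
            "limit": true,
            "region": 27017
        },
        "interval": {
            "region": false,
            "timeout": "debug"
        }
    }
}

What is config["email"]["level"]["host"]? True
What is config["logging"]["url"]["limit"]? 6.83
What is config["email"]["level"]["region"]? 4.33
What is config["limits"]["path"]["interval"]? "localhost"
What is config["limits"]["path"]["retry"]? True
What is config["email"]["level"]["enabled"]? True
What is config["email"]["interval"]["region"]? False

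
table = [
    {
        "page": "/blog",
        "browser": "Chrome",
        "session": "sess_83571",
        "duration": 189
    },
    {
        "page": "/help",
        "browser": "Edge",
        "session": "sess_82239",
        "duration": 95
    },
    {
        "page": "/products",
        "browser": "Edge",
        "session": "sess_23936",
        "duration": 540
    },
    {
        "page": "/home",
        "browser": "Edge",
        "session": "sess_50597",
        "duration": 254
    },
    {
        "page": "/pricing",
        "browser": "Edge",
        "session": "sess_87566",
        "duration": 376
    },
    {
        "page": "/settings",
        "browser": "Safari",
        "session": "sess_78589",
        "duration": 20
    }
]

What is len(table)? 6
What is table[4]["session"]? "sess_87566"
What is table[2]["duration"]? 540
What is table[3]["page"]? "/home"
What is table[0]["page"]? "/blog"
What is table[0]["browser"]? "Chrome"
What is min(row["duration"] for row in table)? 20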